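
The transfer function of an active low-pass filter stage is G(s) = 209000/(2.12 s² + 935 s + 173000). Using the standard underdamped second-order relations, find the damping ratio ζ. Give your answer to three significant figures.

ζ ≈ 0.772

Dividing through by 2.12: denominator becomes s² + 441.0 s + 81600.
So ω_n = √81600 = 286 rad/s and ζ = 441.0/(2·286) = 0.772.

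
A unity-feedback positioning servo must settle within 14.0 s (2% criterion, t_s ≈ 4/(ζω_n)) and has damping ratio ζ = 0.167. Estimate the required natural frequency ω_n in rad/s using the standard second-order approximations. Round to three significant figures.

Rearranging t_s ≈ 4/(ζω_n) gives ω_n = 4/(ζ·t_s) = 4/(0.167 × 14.0) = 1.71 rad/s.

ω_n ≈ 1.71 rad/s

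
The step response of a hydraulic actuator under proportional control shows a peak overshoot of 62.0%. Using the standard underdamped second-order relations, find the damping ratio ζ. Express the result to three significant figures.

From %OS = 100·exp(−πζ/√(1−ζ²)), invert to get ζ = −ln(OS)/√(π² + ln²(OS)) with OS = 0.620.
−ln 0.620 = 0.4780, so ζ = 0.4780/√(π² + 0.2285) = 0.150.

ζ ≈ 0.150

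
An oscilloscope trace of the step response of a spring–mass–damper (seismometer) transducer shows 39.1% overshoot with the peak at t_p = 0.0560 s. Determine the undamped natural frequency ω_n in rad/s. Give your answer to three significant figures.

ζ from %OS: ζ = |ln 0.391|/√(π²+ln²0.391) = 0.286.
t_p = π/ω_d ⇒ ω_d = 56.1 rad/s; then ω_n = ω_d/√(1−ζ²) = 58.6 rad/s.

ω_n ≈ 58.6 rad/s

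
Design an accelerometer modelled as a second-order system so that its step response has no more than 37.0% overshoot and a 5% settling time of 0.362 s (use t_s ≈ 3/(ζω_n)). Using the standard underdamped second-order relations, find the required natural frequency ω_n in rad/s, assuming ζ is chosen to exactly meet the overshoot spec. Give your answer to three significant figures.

ω_n ≈ 27.5 rad/s

ζ = −ln(OS)/√(π² + (ln OS)²). With OS = 0.370, ln OS = −0.9943 and ζ = 0.9943/3.295 = 0.302.
From t_s ≈ 3/(ζω_n): ω_n = 3/(ζ·t_s) = 3/(0.302·0.362) = 27.5 rad/s.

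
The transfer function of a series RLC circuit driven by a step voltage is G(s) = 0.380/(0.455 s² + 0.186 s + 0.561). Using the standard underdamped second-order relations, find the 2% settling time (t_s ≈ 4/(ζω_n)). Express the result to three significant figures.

t_s ≈ 19.6 s

Dividing through by 0.455: denominator becomes s² + 0.4088 s + 1.233.
So ω_n = √1.233 = 1.11 rad/s and ζ = 0.4088/(2·1.11) = 0.184.
t_s ≈ 4/(ζω_n) = 19.6 s.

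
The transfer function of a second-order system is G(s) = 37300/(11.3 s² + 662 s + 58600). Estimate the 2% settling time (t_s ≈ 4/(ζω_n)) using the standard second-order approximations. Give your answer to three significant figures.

Dividing through by 11.3: denominator becomes s² + 58.58 s + 5186.
So ω_n = √5186 = 72.0 rad/s and ζ = 58.58/(2·72.0) = 0.407.
t_s ≈ 4/(ζω_n) = 0.137 s.

t_s ≈ 0.137 s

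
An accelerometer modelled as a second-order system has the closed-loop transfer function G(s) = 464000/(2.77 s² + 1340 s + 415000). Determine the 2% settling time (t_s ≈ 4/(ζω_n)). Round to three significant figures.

Dividing through by 2.77: denominator becomes s² + 483.8 s + 149800.
So ω_n = √149800 = 387 rad/s and ζ = 483.8/(2·387) = 0.625.
t_s ≈ 4/(ζω_n) = 0.0165 s.

t_s ≈ 0.0165 s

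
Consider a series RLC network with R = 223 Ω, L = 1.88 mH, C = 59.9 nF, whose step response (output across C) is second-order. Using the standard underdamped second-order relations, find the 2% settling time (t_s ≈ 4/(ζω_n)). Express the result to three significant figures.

t_s ≈ 0.0000674 s

For a series RLC circuit (capacitor voltage as output), ω_n = 1/√(LC) = 1/√(1.88 mH · 59.9 nF) = 94200 rad/s.
ζ = (R/2)·√(C/L) = (223/2)·√(59.9 nF/1.88 mH) = 0.629.
t_s ≈ 4/(ζω_n) = 0.0000674 s.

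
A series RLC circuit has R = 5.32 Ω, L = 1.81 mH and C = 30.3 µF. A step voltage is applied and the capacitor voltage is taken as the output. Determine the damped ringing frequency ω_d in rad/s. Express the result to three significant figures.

ω_d ≈ 4010 rad/s

For a series RLC circuit (capacitor voltage as output), ω_n = 1/√(LC) = 1/√(1.81 mH · 30.3 µF) = 4270 rad/s.
ζ = (R/2)·√(C/L) = (5.32/2)·√(30.3 µF/1.81 mH) = 0.344.
ω_d = 4270·√(1 − 0.344²) = 4010 rad/s.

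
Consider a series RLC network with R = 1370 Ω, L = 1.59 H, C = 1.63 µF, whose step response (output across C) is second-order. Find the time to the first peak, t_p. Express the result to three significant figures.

For a series RLC circuit (capacitor voltage as output), ω_n = 1/√(LC) = 1/√(1.59 H · 1.63 µF) = 621 rad/s.
ζ = (R/2)·√(C/L) = (1370/2)·√(1.63 µF/1.59 H) = 0.694.
The damped frequency ω_d = ω_n√(1−ζ²) = 447 rad/s. t_p = π/ω_d = 0.00702 s.

t_p ≈ 0.00702 s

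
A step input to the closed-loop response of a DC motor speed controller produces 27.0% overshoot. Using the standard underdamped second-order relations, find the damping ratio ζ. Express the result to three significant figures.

ζ ≈ 0.385

ζ = −ln(OS)/√(π² + (ln OS)²). With OS = 0.270, ln OS = −1.309 and ζ = 1.309/3.404 = 0.385.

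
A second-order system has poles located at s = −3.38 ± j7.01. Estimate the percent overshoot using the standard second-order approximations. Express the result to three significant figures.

%OS ≈ 22.0%

|pole| = ω_n = √(3.38² + 7.01²) = 7.78 rad/s; ζ = cos θ = σ/ω_n = 0.434.
%OS = 100·exp(−πζ/√(1−ζ²)) = 22.0%.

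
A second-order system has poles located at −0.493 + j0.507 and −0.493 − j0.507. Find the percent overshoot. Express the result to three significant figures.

%OS ≈ 4.71%

|pole| = ω_n = √(0.493² + 0.507²) = 0.707 rad/s; ζ = cos θ = σ/ω_n = 0.697.
Overshoot: exp(−π·0.697/√(1−0.697²)) = 0.0471, i.e. 4.71%.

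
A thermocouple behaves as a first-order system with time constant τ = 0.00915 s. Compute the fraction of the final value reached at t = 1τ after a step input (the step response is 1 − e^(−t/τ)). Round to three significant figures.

y/y_∞ ≈ 0.632

y(t)/y_∞ = 1 − e^(−t/τ) = 1 − e^(−1) = 1 − e^(−1.00) = 0.632.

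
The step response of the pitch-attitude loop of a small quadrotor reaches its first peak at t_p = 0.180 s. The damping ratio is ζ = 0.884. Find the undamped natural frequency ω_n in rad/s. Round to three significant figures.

ω_n ≈ 37.3 rad/s

Peak time t_p = π/ω_d, so ω_d = π/t_p = π/0.180 = 17.5 rad/s.
ω_n = ω_d/√(1−ζ²) = 17.5/√0.219 = 37.3 rad/s.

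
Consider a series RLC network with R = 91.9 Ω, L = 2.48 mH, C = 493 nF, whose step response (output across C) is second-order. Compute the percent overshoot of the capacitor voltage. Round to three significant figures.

For a series RLC circuit (capacitor voltage as output), ω_n = 1/√(LC) = 1/√(2.48 mH · 493 nF) = 28600 rad/s.
ζ = (R/2)·√(C/L) = (91.9/2)·√(493 nF/2.48 mH) = 0.648.
%OS = 100·exp(−πζ/√(1−ζ²)) = 6.91%.

%OS ≈ 6.91%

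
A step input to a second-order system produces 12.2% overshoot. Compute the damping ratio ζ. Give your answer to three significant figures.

From %OS = 100·exp(−πζ/√(1−ζ²)), invert to get ζ = −ln(OS)/√(π² + ln²(OS)) with OS = 0.122.
−ln 0.122 = 2.104, so ζ = 2.104/√(π² + 4.426) = 0.556.

ζ ≈ 0.556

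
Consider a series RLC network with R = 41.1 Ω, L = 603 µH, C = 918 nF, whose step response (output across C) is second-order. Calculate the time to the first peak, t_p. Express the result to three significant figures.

For a series RLC circuit (capacitor voltage as output), ω_n = 1/√(LC) = 1/√(603 µH · 918 nF) = 42500 rad/s.
ζ = (R/2)·√(C/L) = (41.1/2)·√(918 nF/603 µH) = 0.802.
ω_d = 42500·√(1 − 0.802²) = 25400 rad/s. t_p = π/ω_d = 0.000124 s.

t_p ≈ 0.000124 s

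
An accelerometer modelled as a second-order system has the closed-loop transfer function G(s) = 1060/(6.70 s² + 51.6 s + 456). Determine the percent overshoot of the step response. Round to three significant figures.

Dividing through by 6.70: denominator becomes s² + 7.701 s + 68.06.
So ω_n = √68.06 = 8.25 rad/s and ζ = 7.701/(2·8.25) = 0.467.
%OS = 100·exp(−πζ/√(1−ζ²)) = 19.1%.

%OS ≈ 19.1%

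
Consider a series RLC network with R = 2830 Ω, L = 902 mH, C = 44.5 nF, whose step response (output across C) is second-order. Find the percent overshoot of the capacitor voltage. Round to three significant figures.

For a series RLC circuit (capacitor voltage as output), ω_n = 1/√(LC) = 1/√(902 mH · 44.5 nF) = 4990 rad/s.
ζ = (R/2)·√(C/L) = (2830/2)·√(44.5 nF/902 mH) = 0.314.
%OS = 100 e^{−πζ/√(1−ζ²)} with ζ = 0.314 gives 35.3%.

%OS ≈ 35.3%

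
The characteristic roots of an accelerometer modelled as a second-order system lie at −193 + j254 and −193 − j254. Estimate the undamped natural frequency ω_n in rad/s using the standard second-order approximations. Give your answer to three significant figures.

ω_n ≈ 319 rad/s

|pole| = ω_n = √(193² + 254²) = 319 rad/s; ζ = cos θ = σ/ω_n = 0.605.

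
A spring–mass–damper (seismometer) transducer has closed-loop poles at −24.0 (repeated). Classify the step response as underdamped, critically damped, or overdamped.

critically damped

Since there is a repeated negative-real pole, the response is critically damped.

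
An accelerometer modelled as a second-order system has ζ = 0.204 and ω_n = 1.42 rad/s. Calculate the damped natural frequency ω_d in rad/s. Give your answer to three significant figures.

ω_d = ω_n√(1−ζ²) = 1.42·√0.958 = 1.39 rad/s.

ω_d ≈ 1.39 rad/s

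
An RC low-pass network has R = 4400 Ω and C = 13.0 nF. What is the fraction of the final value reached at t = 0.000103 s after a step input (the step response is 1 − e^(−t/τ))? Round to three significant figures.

y/y_∞ ≈ 0.835

τ = RC = 4400 × 13.0 nF = 0.0000572 s.
y(t)/y_∞ = 1 − e^(−t/τ) = 1 − e^(−0.000103/0.0000572) = 1 − e^(−1.80) = 0.835.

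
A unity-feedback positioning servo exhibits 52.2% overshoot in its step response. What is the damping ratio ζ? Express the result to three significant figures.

ζ ≈ 0.203

ζ = −ln(OS)/√(π² + (ln OS)²). With OS = 0.522, ln OS = −0.6501 and ζ = 0.6501/3.208 = 0.203.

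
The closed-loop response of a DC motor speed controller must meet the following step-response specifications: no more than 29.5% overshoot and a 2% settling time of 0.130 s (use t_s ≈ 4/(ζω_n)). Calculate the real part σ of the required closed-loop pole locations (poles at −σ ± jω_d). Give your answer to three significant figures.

σ ≈ 30.8

The settling-time spec alone fixes σ = ζω_n = 4/t_s = 4/0.130 = 30.8.
(Overshoot then fixes ζ = 0.362 and hence ω_d = σ·√(1−ζ²)/ζ = 79.2 rad/s.)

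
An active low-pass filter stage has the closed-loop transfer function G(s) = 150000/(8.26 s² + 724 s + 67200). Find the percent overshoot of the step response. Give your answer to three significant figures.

%OS ≈ 17.4%

Dividing through by 8.26: denominator becomes s² + 87.65 s + 8136.
So ω_n = √8136 = 90.2 rad/s and ζ = 87.65/(2·90.2) = 0.486.
%OS = 100 e^{−πζ/√(1−ζ²)} with ζ = 0.486 gives 17.4%.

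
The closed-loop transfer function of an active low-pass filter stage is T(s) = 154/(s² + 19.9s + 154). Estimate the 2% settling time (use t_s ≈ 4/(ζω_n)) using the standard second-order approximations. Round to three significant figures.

t_s ≈ 0.402 s

ω_n = √154 = 12.4 rad/s; ζ = 19.9/(2·12.4) = 0.802.
t_s ≈ 4/(ζω_n) = 4/(0.802·12.4) = 0.402 s.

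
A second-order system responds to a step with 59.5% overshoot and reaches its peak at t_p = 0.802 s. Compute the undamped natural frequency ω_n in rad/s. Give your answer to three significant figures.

ζ from %OS: ζ = |ln 0.595|/√(π²+ln²0.595) = 0.163.
t_p = π/ω_d ⇒ ω_d = 3.92 rad/s; then ω_n = ω_d/√(1−ζ²) = 3.97 rad/s.

ω_n ≈ 3.97 rad/s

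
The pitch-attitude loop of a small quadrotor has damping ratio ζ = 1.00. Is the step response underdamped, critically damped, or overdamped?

Since ζ = 1, the system is critically damped.

critically damped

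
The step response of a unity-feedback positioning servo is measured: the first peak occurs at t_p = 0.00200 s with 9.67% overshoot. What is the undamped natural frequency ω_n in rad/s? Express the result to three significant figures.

From the overshoot, ζ = −ln(OS)/√(π²+ln²(OS)) = 0.597.
t_p = π/ω_d ⇒ ω_d = 1570 rad/s; then ω_n = ω_d/√(1−ζ²) = 1960 rad/s.

ω_n ≈ 1960 rad/s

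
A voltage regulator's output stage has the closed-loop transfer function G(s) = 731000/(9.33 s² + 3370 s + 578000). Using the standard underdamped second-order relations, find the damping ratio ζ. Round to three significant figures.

Dividing through by 9.33: denominator becomes s² + 361.2 s + 61950.
So ω_n = √61950 = 249 rad/s and ζ = 361.2/(2·249) = 0.726.

ζ ≈ 0.726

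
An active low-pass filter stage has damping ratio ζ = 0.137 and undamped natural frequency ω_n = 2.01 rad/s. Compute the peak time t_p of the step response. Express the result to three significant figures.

t_p ≈ 1.58 s

The damped frequency is ω_d = ω_n√(1−ζ²) = 2.01·√(1−0.0188) = 1.99 rad/s.
Peak time t_p = π/ω_d = π/1.99 = 1.58 s.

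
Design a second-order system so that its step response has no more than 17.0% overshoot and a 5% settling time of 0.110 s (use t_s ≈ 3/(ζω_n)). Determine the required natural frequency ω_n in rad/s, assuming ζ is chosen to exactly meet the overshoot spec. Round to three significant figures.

ζ = −ln(OS)/√(π² + (ln OS)²). With OS = 0.170, ln OS = −1.772 and ζ = 1.772/3.607 = 0.491.
Then ω_n = 3/(ζ t_s) = 3/(0.491 × 0.110) = 55.5 rad/s.

ω_n ≈ 55.5 rad/s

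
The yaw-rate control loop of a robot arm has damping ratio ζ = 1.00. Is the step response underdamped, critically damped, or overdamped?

Since ζ = 1, the system is critically damped.

critically damped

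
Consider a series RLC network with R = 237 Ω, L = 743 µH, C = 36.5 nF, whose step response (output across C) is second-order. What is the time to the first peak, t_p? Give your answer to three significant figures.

For a series RLC circuit (capacitor voltage as output), ω_n = 1/√(LC) = 1/√(743 µH · 36.5 nF) = 192000 rad/s.
ζ = (R/2)·√(C/L) = (237/2)·√(36.5 nF/743 µH) = 0.831.
ω_d = ω_n√(1−ζ²) = 107000 rad/s. t_p = π/ω_d = 0.0000294 s.

t_p ≈ 0.0000294 s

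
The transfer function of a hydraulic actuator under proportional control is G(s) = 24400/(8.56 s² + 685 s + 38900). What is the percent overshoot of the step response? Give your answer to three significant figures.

Dividing through by 8.56: denominator becomes s² + 80.02 s + 4544.
So ω_n = √4544 = 67.4 rad/s and ζ = 80.02/(2·67.4) = 0.594.
%OS = 100·exp(−πζ/√(1−ζ²)) = 9.86%.

%OS ≈ 9.86%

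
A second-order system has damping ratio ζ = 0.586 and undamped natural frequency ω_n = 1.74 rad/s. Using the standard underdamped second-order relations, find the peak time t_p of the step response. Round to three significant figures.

t_p ≈ 2.23 s

The damped frequency is ω_d = ω_n√(1−ζ²) = 1.74·√(1−0.343) = 1.41 rad/s.
Peak time t_p = π/ω_d = π/1.41 = 2.23 s.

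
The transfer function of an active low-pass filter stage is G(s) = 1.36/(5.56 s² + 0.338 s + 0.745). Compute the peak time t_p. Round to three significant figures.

Dividing through by 5.56: denominator becomes s² + 0.06079 s + 0.1340.
So ω_n = √0.1340 = 0.366 rad/s and ζ = 0.06079/(2·0.366) = 0.0830.
ω_d = 0.366·√(1 − 0.0830²) = 0.365 rad/s. t_p = π/ω_d = 8.61 s.

t_p ≈ 8.61 s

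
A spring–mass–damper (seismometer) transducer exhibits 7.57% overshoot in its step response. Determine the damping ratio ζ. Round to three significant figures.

Inverting the overshoot relation: ζ = |ln 0.0757|/√(π² + ln²0.0757) = 0.635.

ζ ≈ 0.635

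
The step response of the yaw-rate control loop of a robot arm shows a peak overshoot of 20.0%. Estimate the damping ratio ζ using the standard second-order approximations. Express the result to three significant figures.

Inverting the overshoot relation: ζ = |ln 0.200|/√(π² + ln²0.200) = 0.456.

ζ ≈ 0.456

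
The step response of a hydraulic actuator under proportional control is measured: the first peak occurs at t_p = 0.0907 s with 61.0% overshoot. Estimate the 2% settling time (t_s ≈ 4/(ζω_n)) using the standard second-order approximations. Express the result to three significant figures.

t_s ≈ 0.734 s

From the overshoot, ζ = −ln(OS)/√(π²+ln²(OS)) = 0.155.
t_p = π/ω_d ⇒ ω_d = 34.6 rad/s; then ω_n = ω_d/√(1−ζ²) = 35.1 rad/s.
t_s ≈ 4/(ζω_n) = 4/(0.155·35.1) = 0.734 s.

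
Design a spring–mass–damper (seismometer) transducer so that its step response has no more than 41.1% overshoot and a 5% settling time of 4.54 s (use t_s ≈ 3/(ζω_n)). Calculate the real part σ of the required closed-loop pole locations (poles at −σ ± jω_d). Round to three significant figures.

The settling-time spec alone fixes σ = ζω_n = 3/t_s = 3/4.54 = 0.661.
(Overshoot then fixes ζ = 0.272 and hence ω_d = σ·√(1−ζ²)/ζ = 2.33 rad/s.)

σ ≈ 0.661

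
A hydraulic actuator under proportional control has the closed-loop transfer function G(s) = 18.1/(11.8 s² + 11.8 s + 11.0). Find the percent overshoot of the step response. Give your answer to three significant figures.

Dividing through by 11.8: denominator becomes s² + 1.000 s + 0.9322.
So ω_n = √0.9322 = 0.966 rad/s and ζ = 1.000/(2·0.966) = 0.518.
%OS = 100 e^{−πζ/√(1−ζ²)} with ζ = 0.518 gives 14.9%.

%OS ≈ 14.9%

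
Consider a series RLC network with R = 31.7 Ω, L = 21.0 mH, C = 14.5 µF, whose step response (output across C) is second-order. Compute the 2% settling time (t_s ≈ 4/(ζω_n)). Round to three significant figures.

For a series RLC circuit (capacitor voltage as output), ω_n = 1/√(LC) = 1/√(21.0 mH · 14.5 µF) = 1810 rad/s.
ζ = (R/2)·√(C/L) = (31.7/2)·√(14.5 µF/21.0 mH) = 0.416.
t_s ≈ 4/(ζω_n) = 0.00530 s.

t_s ≈ 0.00530 s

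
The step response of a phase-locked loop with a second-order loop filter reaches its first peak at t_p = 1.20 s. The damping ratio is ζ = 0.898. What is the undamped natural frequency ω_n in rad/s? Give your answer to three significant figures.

ω_n ≈ 5.95 rad/s

Peak time t_p = π/ω_d, so ω_d = π/t_p = π/1.20 = 2.62 rad/s.
ω_n = ω_d/√(1−ζ²) = 2.62/√0.194 = 5.95 rad/s.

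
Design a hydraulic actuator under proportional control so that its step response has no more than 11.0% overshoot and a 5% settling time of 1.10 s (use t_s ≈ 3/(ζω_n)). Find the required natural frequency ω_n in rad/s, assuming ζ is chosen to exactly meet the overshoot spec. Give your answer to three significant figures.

ζ = −ln(OS)/√(π² + (ln OS)²). With OS = 0.110, ln OS = −2.207 and ζ = 2.207/3.839 = 0.575.
From t_s ≈ 3/(ζω_n): ω_n = 3/(ζ·t_s) = 3/(0.575·1.10) = 4.74 rad/s.

ω_n ≈ 4.74 rad/s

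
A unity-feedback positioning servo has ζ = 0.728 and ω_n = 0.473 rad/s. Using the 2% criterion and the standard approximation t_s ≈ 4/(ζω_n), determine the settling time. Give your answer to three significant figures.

t_s ≈ 11.6 s

t_s ≈ 4/(ζω_n) = 4/(0.728 × 0.473) = 11.6 s.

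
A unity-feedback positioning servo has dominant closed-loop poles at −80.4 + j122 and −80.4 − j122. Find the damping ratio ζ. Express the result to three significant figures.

ζ ≈ 0.550

|pole| = ω_n = √(80.4² + 122²) = 146 rad/s; ζ = cos θ = σ/ω_n = 0.550.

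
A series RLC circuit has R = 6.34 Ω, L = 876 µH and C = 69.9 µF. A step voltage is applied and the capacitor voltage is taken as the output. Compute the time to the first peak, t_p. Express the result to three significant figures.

For a series RLC circuit (capacitor voltage as output), ω_n = 1/√(LC) = 1/√(876 µH · 69.9 µF) = 4040 rad/s.
ζ = (R/2)·√(C/L) = (6.34/2)·√(69.9 µF/876 µH) = 0.895.
ω_d = 4040·√(1 − 0.895²) = 1800 rad/s. t_p = π/ω_d = 0.00175 s.

t_p ≈ 0.00175 s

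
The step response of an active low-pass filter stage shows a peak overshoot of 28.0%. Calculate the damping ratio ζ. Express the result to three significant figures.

From %OS = 100·exp(−πζ/√(1−ζ²)), invert to get ζ = −ln(OS)/√(π² + ln²(OS)) with OS = 0.280.
−ln 0.280 = 1.273, so ζ = 1.273/√(π² + 1.620) = 0.376.

ζ ≈ 0.376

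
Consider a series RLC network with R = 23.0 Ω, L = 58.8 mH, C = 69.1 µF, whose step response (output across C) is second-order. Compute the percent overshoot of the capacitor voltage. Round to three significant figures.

For a series RLC circuit (capacitor voltage as output), ω_n = 1/√(LC) = 1/√(58.8 mH · 69.1 µF) = 496 rad/s.
ζ = (R/2)·√(C/L) = (23.0/2)·√(69.1 µF/58.8 mH) = 0.394.
Overshoot: exp(−π·0.394/√(1−0.394²)) = 0.260, i.e. 26.0%.

%OS ≈ 26.0%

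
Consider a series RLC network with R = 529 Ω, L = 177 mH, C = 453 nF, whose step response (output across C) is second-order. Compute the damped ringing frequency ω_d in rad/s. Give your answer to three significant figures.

ω_d ≈ 3200 rad/s

For a series RLC circuit (capacitor voltage as output), ω_n = 1/√(LC) = 1/√(177 mH · 453 nF) = 3530 rad/s.
ζ = (R/2)·√(C/L) = (529/2)·√(453 nF/177 mH) = 0.423.
ω_d = ω_n√(1−ζ²) = 3200 rad/s.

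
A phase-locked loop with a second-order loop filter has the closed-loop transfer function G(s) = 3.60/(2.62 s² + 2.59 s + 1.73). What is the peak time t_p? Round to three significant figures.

Dividing through by 2.62: denominator becomes s² + 0.9885 s + 0.6603.
So ω_n = √0.6603 = 0.813 rad/s and ζ = 0.9885/(2·0.813) = 0.608.
ω_d = 0.813·√(1 − 0.608²) = 0.645 rad/s. t_p = π/ω_d = 4.87 s.

t_p ≈ 4.87 s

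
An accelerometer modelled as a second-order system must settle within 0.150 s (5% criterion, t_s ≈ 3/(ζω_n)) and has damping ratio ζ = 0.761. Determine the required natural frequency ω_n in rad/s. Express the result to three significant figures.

Rearranging t_s ≈ 3/(ζω_n) gives ω_n = 3/(ζ·t_s) = 3/(0.761 × 0.150) = 26.3 rad/s.

ω_n ≈ 26.3 rad/s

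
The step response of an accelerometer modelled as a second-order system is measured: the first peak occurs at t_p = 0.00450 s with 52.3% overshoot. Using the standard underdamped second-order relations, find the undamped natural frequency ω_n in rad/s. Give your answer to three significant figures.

ω_n ≈ 713 rad/s

The overshoot fixes ζ = −ln(OS)/√(π²+ln²(OS)) = 0.202.
t_p = π/ω_d ⇒ ω_d = 698 rad/s; then ω_n = ω_d/√(1−ζ²) = 713 rad/s.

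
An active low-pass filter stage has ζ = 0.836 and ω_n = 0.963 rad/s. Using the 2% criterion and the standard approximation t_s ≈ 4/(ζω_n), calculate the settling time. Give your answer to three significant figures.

t_s ≈ 4.97 s

t_s ≈ 4/(ζω_n) = 4/(0.836 × 0.963) = 4.97 s.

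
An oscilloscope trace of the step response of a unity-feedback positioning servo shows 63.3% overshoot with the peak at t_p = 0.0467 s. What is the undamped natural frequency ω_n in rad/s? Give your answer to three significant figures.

The overshoot fixes ζ = −ln(OS)/√(π²+ln²(OS)) = 0.144.
From t_p = π/ω_d, ω_d = π/0.0467 = 67.3 rad/s, so ω_n = ω_d/√(1−ζ²) = 68.0 rad/s.

ω_n ≈ 68.0 rad/s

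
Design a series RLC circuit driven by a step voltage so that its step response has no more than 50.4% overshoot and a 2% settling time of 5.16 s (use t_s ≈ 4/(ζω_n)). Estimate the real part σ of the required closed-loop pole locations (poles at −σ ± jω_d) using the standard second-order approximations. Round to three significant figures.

σ ≈ 0.775

The settling-time spec alone fixes σ = ζω_n = 4/t_s = 4/5.16 = 0.775.
(Overshoot then fixes ζ = 0.213 and hence ω_d = σ·√(1−ζ²)/ζ = 3.55 rad/s.)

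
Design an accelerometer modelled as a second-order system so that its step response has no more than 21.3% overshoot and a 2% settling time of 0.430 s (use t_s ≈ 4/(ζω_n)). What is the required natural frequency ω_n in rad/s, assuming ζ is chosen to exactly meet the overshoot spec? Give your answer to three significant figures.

ω_n ≈ 21.1 rad/s

Inverting the overshoot relation: ζ = |ln 0.213|/√(π² + ln²0.213) = 0.442.
From t_s ≈ 4/(ζω_n): ω_n = 4/(ζ·t_s) = 4/(0.442·0.430) = 21.1 rad/s.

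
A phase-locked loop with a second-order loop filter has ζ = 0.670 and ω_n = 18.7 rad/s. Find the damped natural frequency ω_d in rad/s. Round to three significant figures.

ω_d = ω_n√(1−ζ²) = 18.7·√0.551 = 13.9 rad/s.

ω_d ≈ 13.9 rad/s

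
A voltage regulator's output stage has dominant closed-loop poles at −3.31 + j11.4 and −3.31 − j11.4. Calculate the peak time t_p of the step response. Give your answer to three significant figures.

t_p = π/ω_d with ω_d = 11.4 (the imaginary part), so t_p = 0.276 s.

t_p ≈ 0.276 s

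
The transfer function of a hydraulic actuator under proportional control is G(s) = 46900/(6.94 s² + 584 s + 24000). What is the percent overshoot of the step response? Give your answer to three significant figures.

%OS ≈ 4.01%

Dividing through by 6.94: denominator becomes s² + 84.15 s + 3458.
So ω_n = √3458 = 58.8 rad/s and ζ = 84.15/(2·58.8) = 0.715.
Overshoot: exp(−π·0.715/√(1−0.715²)) = 0.0401, i.e. 4.01%.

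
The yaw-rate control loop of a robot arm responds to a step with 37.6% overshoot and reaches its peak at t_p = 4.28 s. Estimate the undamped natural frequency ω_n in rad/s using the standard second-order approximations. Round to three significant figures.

ω_n ≈ 0.769 rad/s

ζ from %OS: ζ = |ln 0.376|/√(π²+ln²0.376) = 0.297.
t_p = π/ω_d ⇒ ω_d = 0.734 rad/s; then ω_n = ω_d/√(1−ζ²) = 0.769 rad/s.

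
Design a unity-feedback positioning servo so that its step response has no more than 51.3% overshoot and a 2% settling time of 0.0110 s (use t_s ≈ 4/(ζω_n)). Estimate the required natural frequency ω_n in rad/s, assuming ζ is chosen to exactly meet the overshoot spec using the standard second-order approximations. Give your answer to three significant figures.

From %OS = 100·exp(−πζ/√(1−ζ²)), invert to get ζ = −ln(OS)/√(π² + ln²(OS)) with OS = 0.513.
−ln 0.513 = 0.6675, so ζ = 0.6675/√(π² + 0.4455) = 0.208.
Then ω_n = 4/(ζ t_s) = 4/(0.208 × 0.0110) = 1750 rad/s.

ω_n ≈ 1750 rad/s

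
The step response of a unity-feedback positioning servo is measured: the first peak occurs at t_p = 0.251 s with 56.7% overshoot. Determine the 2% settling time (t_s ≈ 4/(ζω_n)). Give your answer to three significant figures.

t_s ≈ 1.77 s

From the overshoot, ζ = −ln(OS)/√(π²+ln²(OS)) = 0.178.
From t_p = π/ω_d, ω_d = π/0.251 = 12.5 rad/s, so ω_n = ω_d/√(1−ζ²) = 12.7 rad/s.
t_s ≈ 4/(ζω_n) = 4/(0.178·12.7) = 1.77 s.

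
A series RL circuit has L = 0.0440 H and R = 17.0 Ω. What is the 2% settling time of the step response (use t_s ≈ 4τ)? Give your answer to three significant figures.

τ = L/R = 0.0440/17.0 = 0.00259 s.
t_s ≈ 4τ = 0.0104 s.

t_s ≈ 0.0104 s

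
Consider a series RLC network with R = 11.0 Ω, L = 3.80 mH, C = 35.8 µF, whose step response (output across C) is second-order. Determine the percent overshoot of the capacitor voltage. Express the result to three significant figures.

For a series RLC circuit (capacitor voltage as output), ω_n = 1/√(LC) = 1/√(3.80 mH · 35.8 µF) = 2710 rad/s.
ζ = (R/2)·√(C/L) = (11.0/2)·√(35.8 µF/3.80 mH) = 0.534.
Overshoot: exp(−π·0.534/√(1−0.534²)) = 0.138, i.e. 13.8%.

%OS ≈ 13.8%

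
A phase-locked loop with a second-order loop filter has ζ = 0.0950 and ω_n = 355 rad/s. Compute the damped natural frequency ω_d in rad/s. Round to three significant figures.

ω_d = ω_n√(1−ζ²) = 355·√0.991 = 353 rad/s.

ω_d ≈ 353 rad/s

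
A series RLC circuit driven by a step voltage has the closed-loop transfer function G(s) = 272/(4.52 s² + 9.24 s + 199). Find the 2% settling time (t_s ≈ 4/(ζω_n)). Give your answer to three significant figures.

t_s ≈ 3.91 s

Dividing through by 4.52: denominator becomes s² + 2.044 s + 44.03.
So ω_n = √44.03 = 6.64 rad/s and ζ = 2.044/(2·6.64) = 0.154.
t_s ≈ 4/(ζω_n) = 3.91 s.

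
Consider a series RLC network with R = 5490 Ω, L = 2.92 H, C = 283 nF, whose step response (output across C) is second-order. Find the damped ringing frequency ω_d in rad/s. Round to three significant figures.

ω_d ≈ 571 rad/s

For a series RLC circuit (capacitor voltage as output), ω_n = 1/√(LC) = 1/√(2.92 H · 283 nF) = 1100 rad/s.
ζ = (R/2)·√(C/L) = (5490/2)·√(283 nF/2.92 H) = 0.855.
ω_d = 1100·√(1 − 0.855²) = 571 rad/s.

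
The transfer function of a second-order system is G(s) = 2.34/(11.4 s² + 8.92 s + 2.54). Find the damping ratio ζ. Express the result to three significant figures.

ζ ≈ 0.829

Dividing through by 11.4: denominator becomes s² + 0.7825 s + 0.2228.
So ω_n = √0.2228 = 0.472 rad/s and ζ = 0.7825/(2·0.472) = 0.829.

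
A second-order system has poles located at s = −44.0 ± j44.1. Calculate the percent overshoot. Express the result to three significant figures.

The poles are at −σ ± jω_d with σ = 44.0 and ω_d = 44.1, so ω_n = √(σ²+ω_d²) = 62.3 rad/s and ζ = σ/ω_n = 0.706.
%OS = 100·exp(−πζ/√(1−ζ²)) = 4.35%.

%OS ≈ 4.35%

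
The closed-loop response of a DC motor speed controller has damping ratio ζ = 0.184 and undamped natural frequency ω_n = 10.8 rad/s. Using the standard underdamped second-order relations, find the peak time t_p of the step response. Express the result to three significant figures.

The damped frequency is ω_d = ω_n√(1−ζ²) = 10.8·√(1−0.0339) = 10.6 rad/s.
Peak time t_p = π/ω_d = π/10.6 = 0.296 s.

t_p ≈ 0.296 s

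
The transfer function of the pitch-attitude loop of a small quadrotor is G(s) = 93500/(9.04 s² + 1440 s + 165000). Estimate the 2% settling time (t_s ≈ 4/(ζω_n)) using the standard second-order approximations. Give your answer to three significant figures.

Dividing through by 9.04: denominator becomes s² + 159.3 s + 18250.
So ω_n = √18250 = 135 rad/s and ζ = 159.3/(2·135) = 0.590.
t_s ≈ 4/(ζω_n) = 0.0502 s.

t_s ≈ 0.0502 s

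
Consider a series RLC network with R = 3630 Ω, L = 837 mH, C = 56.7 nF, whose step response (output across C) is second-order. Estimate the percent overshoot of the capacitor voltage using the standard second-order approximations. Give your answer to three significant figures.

For a series RLC circuit (capacitor voltage as output), ω_n = 1/√(LC) = 1/√(837 mH · 56.7 nF) = 4590 rad/s.
ζ = (R/2)·√(C/L) = (3630/2)·√(56.7 nF/837 mH) = 0.472.
%OS = 100·exp(−πζ/√(1−ζ²)) = 18.6%.

%OS ≈ 18.6%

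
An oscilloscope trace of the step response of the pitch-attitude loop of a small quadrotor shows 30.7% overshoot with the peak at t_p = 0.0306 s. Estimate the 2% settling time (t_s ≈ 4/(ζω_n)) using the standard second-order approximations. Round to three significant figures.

ζ from %OS: ζ = |ln 0.307|/√(π²+ln²0.307) = 0.352.
From t_p = π/ω_d, ω_d = π/0.0306 = 103 rad/s, so ω_n = ω_d/√(1−ζ²) = 110 rad/s.
t_s ≈ 4/(ζω_n) = 4/(0.352·110) = 0.104 s.

t_s ≈ 0.104 s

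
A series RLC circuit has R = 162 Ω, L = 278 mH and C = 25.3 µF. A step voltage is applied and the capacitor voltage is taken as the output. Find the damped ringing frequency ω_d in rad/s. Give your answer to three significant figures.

ω_d ≈ 239 rad/s

For a series RLC circuit (capacitor voltage as output), ω_n = 1/√(LC) = 1/√(278 mH · 25.3 µF) = 377 rad/s.
ζ = (R/2)·√(C/L) = (162/2)·√(25.3 µF/278 mH) = 0.773.
The damped frequency ω_d = ω_n√(1−ζ²) = 239 rad/s.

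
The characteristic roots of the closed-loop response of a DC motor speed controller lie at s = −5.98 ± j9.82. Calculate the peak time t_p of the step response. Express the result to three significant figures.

t_p ≈ 0.320 s

t_p = π/ω_d with ω_d = 9.82 (the imaginary part), so t_p = 0.320 s.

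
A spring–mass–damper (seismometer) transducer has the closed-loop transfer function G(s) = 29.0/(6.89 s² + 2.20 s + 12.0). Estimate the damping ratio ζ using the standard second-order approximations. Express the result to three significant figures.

ζ ≈ 0.121

Dividing through by 6.89: denominator becomes s² + 0.3193 s + 1.742.
So ω_n = √1.742 = 1.32 rad/s and ζ = 0.3193/(2·1.32) = 0.121.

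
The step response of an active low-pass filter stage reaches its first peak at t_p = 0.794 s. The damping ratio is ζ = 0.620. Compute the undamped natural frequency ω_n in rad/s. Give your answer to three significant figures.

ω_n ≈ 5.04 rad/s

Peak time t_p = π/ω_d, so ω_d = π/t_p = π/0.794 = 3.96 rad/s.
ω_n = ω_d/√(1−ζ²) = 3.96/√0.616 = 5.04 rad/s.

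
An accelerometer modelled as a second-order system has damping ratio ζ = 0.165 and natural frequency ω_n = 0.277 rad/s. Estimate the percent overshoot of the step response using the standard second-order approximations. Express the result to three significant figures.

For an underdamped second-order system, %OS = 100·exp(−πζ/√(1−ζ²)).
πζ/√(1−ζ²) = π·0.165/√(1−0.0272) = 0.5256, so %OS = 100·e^(−0.5256) = 59.1%.

%OS ≈ 59.1%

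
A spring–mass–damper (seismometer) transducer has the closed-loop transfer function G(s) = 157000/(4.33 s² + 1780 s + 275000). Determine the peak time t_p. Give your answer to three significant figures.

Dividing through by 4.33: denominator becomes s² + 411.1 s + 63510.
So ω_n = √63510 = 252 rad/s and ζ = 411.1/(2·252) = 0.816.
The damped frequency ω_d = ω_n√(1−ζ²) = 146 rad/s. t_p = π/ω_d = 0.0215 s.

t_p ≈ 0.0215 s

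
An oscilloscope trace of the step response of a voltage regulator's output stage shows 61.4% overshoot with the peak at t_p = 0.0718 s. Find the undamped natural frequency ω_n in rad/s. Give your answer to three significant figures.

ω_n ≈ 44.3 rad/s

The overshoot fixes ζ = −ln(OS)/√(π²+ln²(OS)) = 0.153.
t_p = π/ω_d ⇒ ω_d = 43.8 rad/s; then ω_n = ω_d/√(1−ζ²) = 44.3 rad/s.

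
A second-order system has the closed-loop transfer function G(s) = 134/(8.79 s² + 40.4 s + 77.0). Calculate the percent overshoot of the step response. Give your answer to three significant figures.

Dividing through by 8.79: denominator becomes s² + 4.596 s + 8.760.
So ω_n = √8.760 = 2.96 rad/s and ζ = 4.596/(2·2.96) = 0.776.
%OS = 100·exp(−πζ/√(1−ζ²)) = 2.08%.

%OS ≈ 2.08%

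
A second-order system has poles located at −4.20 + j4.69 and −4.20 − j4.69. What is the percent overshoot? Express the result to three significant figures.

%OS ≈ 6.00%

With σ = 4.20, ω_d = 4.69: ω_n = √(σ²+ω_d²) = 6.30 rad/s, ζ = σ/ω_n = 0.667.
Overshoot: exp(−π·0.667/√(1−0.667²)) = 0.0600, i.e. 6.00%.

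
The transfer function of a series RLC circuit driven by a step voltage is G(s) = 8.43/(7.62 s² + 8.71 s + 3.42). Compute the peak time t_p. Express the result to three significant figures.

t_p ≈ 8.99 s

Dividing through by 7.62: denominator becomes s² + 1.143 s + 0.4488.
So ω_n = √0.4488 = 0.670 rad/s and ζ = 1.143/(2·0.670) = 0.853.
ω_d = 0.670·√(1 − 0.853²) = 0.350 rad/s. t_p = π/ω_d = 8.99 s.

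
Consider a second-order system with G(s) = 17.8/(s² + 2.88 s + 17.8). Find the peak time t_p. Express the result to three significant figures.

t_p ≈ 0.792 s

Matching coefficients with s² + 2ζω_n s + ω_n² gives ω_n² = 17.8 ⇒ ω_n = 4.22 rad/s, and ζ = 2.88/(2ω_n) = 0.341.
ω_d = ω_n√(1−ζ²) = 3.97 rad/s. Then t_p = π/ω_d = 0.792 s.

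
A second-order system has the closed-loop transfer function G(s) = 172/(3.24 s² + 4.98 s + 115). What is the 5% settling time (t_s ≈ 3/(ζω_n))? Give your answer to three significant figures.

t_s ≈ 3.90 s

Dividing through by 3.24: denominator becomes s² + 1.537 s + 35.49.
So ω_n = √35.49 = 5.96 rad/s and ζ = 1.537/(2·5.96) = 0.129.
t_s ≈ 3/(ζω_n) = 3.90 s.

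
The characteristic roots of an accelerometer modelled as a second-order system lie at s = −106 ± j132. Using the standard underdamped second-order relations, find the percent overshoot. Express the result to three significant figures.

%OS ≈ 8.02%

|pole| = ω_n = √(106² + 132²) = 169 rad/s; ζ = cos θ = σ/ω_n = 0.626.
%OS = 100·exp(−πζ/√(1−ζ²)) = 8.02%.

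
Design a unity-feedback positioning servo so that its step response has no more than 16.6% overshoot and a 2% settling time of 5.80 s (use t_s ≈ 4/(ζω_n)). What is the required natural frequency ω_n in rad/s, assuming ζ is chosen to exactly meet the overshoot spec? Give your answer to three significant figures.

ω_n ≈ 1.39 rad/s

From %OS = 100·exp(−πζ/√(1−ζ²)), invert to get ζ = −ln(OS)/√(π² + ln²(OS)) with OS = 0.166.
−ln 0.166 = 1.796, so ζ = 1.796/√(π² + 3.225) = 0.496.
Then ω_n = 4/(ζ t_s) = 4/(0.496 × 5.80) = 1.39 rad/s.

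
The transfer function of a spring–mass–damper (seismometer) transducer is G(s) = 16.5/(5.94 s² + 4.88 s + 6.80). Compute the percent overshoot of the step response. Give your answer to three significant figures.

%OS ≈ 27.1%

Dividing through by 5.94: denominator becomes s² + 0.8215 s + 1.145.
So ω_n = √1.145 = 1.07 rad/s and ζ = 0.8215/(2·1.07) = 0.384.
%OS = 100 e^{−πζ/√(1−ζ²)} with ζ = 0.384 gives 27.1%.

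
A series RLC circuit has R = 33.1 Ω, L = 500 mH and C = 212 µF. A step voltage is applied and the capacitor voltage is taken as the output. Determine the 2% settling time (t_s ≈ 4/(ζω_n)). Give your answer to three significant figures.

t_s ≈ 0.121 s

For a series RLC circuit (capacitor voltage as output), ω_n = 1/√(LC) = 1/√(500 mH · 212 µF) = 97.1 rad/s.
ζ = (R/2)·√(C/L) = (33.1/2)·√(212 µF/500 mH) = 0.341.
t_s ≈ 4/(ζω_n) = 0.121 s.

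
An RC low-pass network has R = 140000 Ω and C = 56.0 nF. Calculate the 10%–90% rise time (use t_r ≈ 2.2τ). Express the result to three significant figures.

τ = RC = 140000 × 56.0 nF = 0.00784 s.
t_r ≈ 2.2τ = 0.0172 s.

t_r ≈ 0.0172 s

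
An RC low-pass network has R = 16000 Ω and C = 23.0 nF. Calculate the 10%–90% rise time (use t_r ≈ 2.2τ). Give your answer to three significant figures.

t_r ≈ 0.000810 s

τ = RC = 16000 × 23.0 nF = 0.000368 s.
t_r ≈ 2.2τ = 0.000810 s.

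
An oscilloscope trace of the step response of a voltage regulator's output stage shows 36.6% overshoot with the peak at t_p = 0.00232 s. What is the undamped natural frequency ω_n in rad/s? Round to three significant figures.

The overshoot fixes ζ = −ln(OS)/√(π²+ln²(OS)) = 0.305.
From t_p = π/ω_d, ω_d = π/0.00232 = 1350 rad/s, so ω_n = ω_d/√(1−ζ²) = 1420 rad/s.

ω_n ≈ 1420 rad/s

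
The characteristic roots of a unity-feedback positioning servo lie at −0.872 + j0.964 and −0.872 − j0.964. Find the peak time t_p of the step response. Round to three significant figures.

t_p ≈ 3.26 s

t_p = π/ω_d with ω_d = 0.964 (the imaginary part), so t_p = 3.26 s.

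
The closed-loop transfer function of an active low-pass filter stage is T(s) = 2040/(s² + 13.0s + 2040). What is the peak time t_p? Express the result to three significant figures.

t_p ≈ 0.0703 s

Comparing the denominator to s² + 2ζω_n s + ω_n²: ω_n = √2040 = 45.2 rad/s, and 2ζω_n = 13.0 so ζ = 13.0/(2·45.2) = 0.144.
ω_d = ω_n√(1−ζ²) = 44.7 rad/s. Then t_p = π/ω_d = 0.0703 s.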